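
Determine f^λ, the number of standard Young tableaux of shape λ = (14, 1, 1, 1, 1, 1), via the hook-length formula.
# SYT of shape (14, 1, 1, 1, 1, 1) = 8568

Hook-length formula: f^λ = n! / Π hook(c), product over all cells c of the Young diagram. For λ = (14, 1, 1, 1, 1, 1), n = 19 boxes. Hook lengths by row (left-to-right, top-to-bottom): [19, 13, 12, 11, 10, 9, 8, 7, 6, 5, 4, 3, 2, 1]; [5]; [4]; [3]; [2]; [1]. Product of hooks = 14197607424000. So f^λ = 19! / 14197607424000 = 121645100408832000 / 14197607424000 = 8568.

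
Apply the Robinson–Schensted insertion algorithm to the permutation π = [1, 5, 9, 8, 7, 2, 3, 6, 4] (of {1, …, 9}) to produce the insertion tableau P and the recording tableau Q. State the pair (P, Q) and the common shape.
P = [1, 2, 3, 4] / [5, 6] / [7] / [8] / [9];  Q = [1, 2, 3, 8] / [4, 7] / [5] / [6] / [9];  common shape = (4, 2, 1, 1, 1)

Row-insert the values π_1, π_2, … into P one at a time, bumping the leftmost entry strictly greater than the inserted value down to the next row. The recording tableau Q records, in position (i, j), the step at which that cell was added to P.
  Insert 1 (step 1): P = [1];  Q = [1]
  Insert 5 (step 2): P = [1, 5];  Q = [1, 2]
  Insert 9 (step 3): P = [1, 5, 9];  Q = [1, 2, 3]
  Insert 8 (step 4): P = [1, 5, 8] / [9];  Q = [1, 2, 3] / [4]
  Insert 7 (step 5): P = [1, 5, 7] / [8] / [9];  Q = [1, 2, 3] / [4] / [5]
  Insert 2 (step 6): P = [1, 2, 7] / [5] / [8] / [9];  Q = [1, 2, 3] / [4] / [5] / [6]
  Insert 3 (step 7): P = [1, 2, 3] / [5, 7] / [8] / [9];  Q = [1, 2, 3] / [4, 7] / [5] / [6]
  Insert 6 (step 8): P = [1, 2, 3, 6] / [5, 7] / [8] / [9];  Q = [1, 2, 3, 8] / [4, 7] / [5] / [6]
  Insert 4 (step 9): P = [1, 2, 3, 4] / [5, 6] / [7] / [8] / [9];  Q = [1, 2, 3, 8] / [4, 7] / [5] / [6] / [9]
Final shape: (4, 2, 1, 1, 1).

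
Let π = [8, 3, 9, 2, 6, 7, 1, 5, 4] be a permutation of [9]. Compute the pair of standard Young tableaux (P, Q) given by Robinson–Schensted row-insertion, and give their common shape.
P = [1, 4, 7] / [2, 5] / [3, 6] / [8, 9];  Q = [1, 3, 6] / [2, 5] / [4, 8] / [7, 9];  common shape = (3, 2, 2, 2)

Row-insert the values π_1, π_2, … into P one at a time, bumping the leftmost entry strictly greater than the inserted value down to the next row. The recording tableau Q records, in position (i, j), the step at which that cell was added to P.
  Insert 8 (step 1): P = [8];  Q = [1]
  Insert 3 (step 2): P = [3] / [8];  Q = [1] / [2]
  Insert 9 (step 3): P = [3, 9] / [8];  Q = [1, 3] / [2]
  Insert 2 (step 4): P = [2, 9] / [3] / [8];  Q = [1, 3] / [2] / [4]
  Insert 6 (step 5): P = [2, 6] / [3, 9] / [8];  Q = [1, 3] / [2, 5] / [4]
  Insert 7 (step 6): P = [2, 6, 7] / [3, 9] / [8];  Q = [1, 3, 6] / [2, 5] / [4]
  Insert 1 (step 7): P = [1, 6, 7] / [2, 9] / [3] / [8];  Q = [1, 3, 6] / [2, 5] / [4] / [7]
  Insert 5 (step 8): P = [1, 5, 7] / [2, 6] / [3, 9] / [8];  Q = [1, 3, 6] / [2, 5] / [4, 8] / [7]
  Insert 4 (step 9): P = [1, 4, 7] / [2, 5] / [3, 6] / [8, 9];  Q = [1, 3, 6] / [2, 5] / [4, 8] / [7, 9]
Final shape: (3, 2, 2, 2).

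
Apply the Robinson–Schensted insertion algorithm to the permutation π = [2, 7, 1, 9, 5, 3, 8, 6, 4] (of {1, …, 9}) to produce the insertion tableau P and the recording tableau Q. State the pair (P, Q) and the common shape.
P = [1, 3, 4] / [2, 5, 6] / [7, 8] / [9];  Q = [1, 2, 4] / [3, 5, 7] / [6, 8] / [9];  common shape = (3, 3, 2, 1)

Row-insert the values π_1, π_2, … into P one at a time, bumping the leftmost entry strictly greater than the inserted value down to the next row. The recording tableau Q records, in position (i, j), the step at which that cell was added to P.
  Insert 2 (step 1): P = [2];  Q = [1]
  Insert 7 (step 2): P = [2, 7];  Q = [1, 2]
  Insert 1 (step 3): P = [1, 7] / [2];  Q = [1, 2] / [3]
  Insert 9 (step 4): P = [1, 7, 9] / [2];  Q = [1, 2, 4] / [3]
  Insert 5 (step 5): P = [1, 5, 9] / [2, 7];  Q = [1, 2, 4] / [3, 5]
  Insert 3 (step 6): P = [1, 3, 9] / [2, 5] / [7];  Q = [1, 2, 4] / [3, 5] / [6]
  Insert 8 (step 7): P = [1, 3, 8] / [2, 5, 9] / [7];  Q = [1, 2, 4] / [3, 5, 7] / [6]
  Insert 6 (step 8): P = [1, 3, 6] / [2, 5, 8] / [7, 9];  Q = [1, 2, 4] / [3, 5, 7] / [6, 8]
  Insert 4 (step 9): P = [1, 3, 4] / [2, 5, 6] / [7, 8] / [9];  Q = [1, 2, 4] / [3, 5, 7] / [6, 8] / [9]
Final shape: (3, 3, 2, 1).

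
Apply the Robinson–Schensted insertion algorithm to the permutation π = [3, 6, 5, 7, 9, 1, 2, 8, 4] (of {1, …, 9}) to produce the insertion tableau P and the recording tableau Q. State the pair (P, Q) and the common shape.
P = [1, 2, 4, 8] / [3, 5, 7] / [6, 9];  Q = [1, 2, 4, 5] / [3, 7, 8] / [6, 9];  common shape = (4, 3, 2)

Row-insert the values π_1, π_2, … into P one at a time, bumping the leftmost entry strictly greater than the inserted value down to the next row. The recording tableau Q records, in position (i, j), the step at which that cell was added to P.
  Insert 3 (step 1): P = [3];  Q = [1]
  Insert 6 (step 2): P = [3, 6];  Q = [1, 2]
  Insert 5 (step 3): P = [3, 5] / [6];  Q = [1, 2] / [3]
  Insert 7 (step 4): P = [3, 5, 7] / [6];  Q = [1, 2, 4] / [3]
  Insert 9 (step 5): P = [3, 5, 7, 9] / [6];  Q = [1, 2, 4, 5] / [3]
  Insert 1 (step 6): P = [1, 5, 7, 9] / [3] / [6];  Q = [1, 2, 4, 5] / [3] / [6]
  Insert 2 (step 7): P = [1, 2, 7, 9] / [3, 5] / [6];  Q = [1, 2, 4, 5] / [3, 7] / [6]
  Insert 8 (step 8): P = [1, 2, 7, 8] / [3, 5, 9] / [6];  Q = [1, 2, 4, 5] / [3, 7, 8] / [6]
  Insert 4 (step 9): P = [1, 2, 4, 8] / [3, 5, 7] / [6, 9];  Q = [1, 2, 4, 5] / [3, 7, 8] / [6, 9]
Final shape: (4, 3, 2).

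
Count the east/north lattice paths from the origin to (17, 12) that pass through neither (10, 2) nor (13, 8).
Number of paths = 36756147

Inclusion–exclusion. Total paths: C(29, 17) = 51895935. Through P₁: C(12, 10)·C(17, 7) = 1283568. Through P₂: C(21, 13)·C(8, 4) = 14244300. Since P₁ is strictly southwest of P₂, a monotone path through both must visit P₁ then P₂; paths through both = C(12, 10)·C(9, 3)·C(8, 4) = 388080. Avoid both = 51895935 − 1283568 − 14244300 + 388080 = 36756147.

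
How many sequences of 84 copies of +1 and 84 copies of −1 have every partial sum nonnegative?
C_84 = 270557451039395118028642463289168566420671280440

These ballot sequences are counted by the Catalan number C_n = (1/(n + 1)) · C(2n, n). For n = 84: C_84 = (1/85) · C(168, 84) = 22997383338348585032434609379579328145757058837400/85 = 270557451039395118028642463289168566420671280440.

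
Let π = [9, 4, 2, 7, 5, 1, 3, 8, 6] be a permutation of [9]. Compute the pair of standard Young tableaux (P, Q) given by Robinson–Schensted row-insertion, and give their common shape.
P = [1, 3, 6] / [2, 5, 8] / [4, 7] / [9];  Q = [1, 4, 8] / [2, 5, 9] / [3, 7] / [6];  common shape = (3, 3, 2, 1)

Row-insert the values π_1, π_2, … into P one at a time, bumping the leftmost entry strictly greater than the inserted value down to the next row. The recording tableau Q records, in position (i, j), the step at which that cell was added to P.
  Insert 9 (step 1): P = [9];  Q = [1]
  Insert 4 (step 2): P = [4] / [9];  Q = [1] / [2]
  Insert 2 (step 3): P = [2] / [4] / [9];  Q = [1] / [2] / [3]
  Insert 7 (step 4): P = [2, 7] / [4] / [9];  Q = [1, 4] / [2] / [3]
  Insert 5 (step 5): P = [2, 5] / [4, 7] / [9];  Q = [1, 4] / [2, 5] / [3]
  Insert 1 (step 6): P = [1, 5] / [2, 7] / [4] / [9];  Q = [1, 4] / [2, 5] / [3] / [6]
  Insert 3 (step 7): P = [1, 3] / [2, 5] / [4, 7] / [9];  Q = [1, 4] / [2, 5] / [3, 7] / [6]
  Insert 8 (step 8): P = [1, 3, 8] / [2, 5] / [4, 7] / [9];  Q = [1, 4, 8] / [2, 5] / [3, 7] / [6]
  Insert 6 (step 9): P = [1, 3, 6] / [2, 5, 8] / [4, 7] / [9];  Q = [1, 4, 8] / [2, 5, 9] / [3, 7] / [6]
Final shape: (3, 3, 2, 1).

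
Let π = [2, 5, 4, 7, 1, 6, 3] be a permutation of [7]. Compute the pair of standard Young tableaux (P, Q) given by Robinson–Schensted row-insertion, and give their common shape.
P = [1, 3, 6] / [2, 4] / [5, 7];  Q = [1, 2, 4] / [3, 6] / [5, 7];  common shape = (3, 2, 2)

Row-insert the values π_1, π_2, … into P one at a time, bumping the leftmost entry strictly greater than the inserted value down to the next row. The recording tableau Q records, in position (i, j), the step at which that cell was added to P.
  Insert 2 (step 1): P = [2];  Q = [1]
  Insert 5 (step 2): P = [2, 5];  Q = [1, 2]
  Insert 4 (step 3): P = [2, 4] / [5];  Q = [1, 2] / [3]
  Insert 7 (step 4): P = [2, 4, 7] / [5];  Q = [1, 2, 4] / [3]
  Insert 1 (step 5): P = [1, 4, 7] / [2] / [5];  Q = [1, 2, 4] / [3] / [5]
  Insert 6 (step 6): P = [1, 4, 6] / [2, 7] / [5];  Q = [1, 2, 4] / [3, 6] / [5]
  Insert 3 (step 7): P = [1, 3, 6] / [2, 4] / [5, 7];  Q = [1, 2, 4] / [3, 6] / [5, 7]
Final shape: (3, 2, 2).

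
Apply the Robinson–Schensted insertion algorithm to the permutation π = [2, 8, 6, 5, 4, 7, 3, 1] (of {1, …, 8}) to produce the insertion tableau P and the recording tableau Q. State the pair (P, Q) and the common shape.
P = [1, 3, 7] / [2] / [4] / [5] / [6] / [8];  Q = [1, 2, 6] / [3] / [4] / [5] / [7] / [8];  common shape = (3, 1, 1, 1, 1, 1)

Row-insert the values π_1, π_2, … into P one at a time, bumping the leftmost entry strictly greater than the inserted value down to the next row. The recording tableau Q records, in position (i, j), the step at which that cell was added to P.
  Insert 2 (step 1): P = [2];  Q = [1]
  Insert 8 (step 2): P = [2, 8];  Q = [1, 2]
  Insert 6 (step 3): P = [2, 6] / [8];  Q = [1, 2] / [3]
  Insert 5 (step 4): P = [2, 5] / [6] / [8];  Q = [1, 2] / [3] / [4]
  Insert 4 (step 5): P = [2, 4] / [5] / [6] / [8];  Q = [1, 2] / [3] / [4] / [5]
  Insert 7 (step 6): P = [2, 4, 7] / [5] / [6] / [8];  Q = [1, 2, 6] / [3] / [4] / [5]
  Insert 3 (step 7): P = [2, 3, 7] / [4] / [5] / [6] / [8];  Q = [1, 2, 6] / [3] / [4] / [5] / [7]
  Insert 1 (step 8): P = [1, 3, 7] / [2] / [4] / [5] / [6] / [8];  Q = [1, 2, 6] / [3] / [4] / [5] / [7] / [8]
Final shape: (3, 1, 1, 1, 1, 1).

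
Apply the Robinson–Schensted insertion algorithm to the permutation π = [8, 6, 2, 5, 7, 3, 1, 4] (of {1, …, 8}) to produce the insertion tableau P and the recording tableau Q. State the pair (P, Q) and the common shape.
P = [1, 3, 4] / [2, 7] / [5] / [6] / [8];  Q = [1, 4, 5] / [2, 8] / [3] / [6] / [7];  common shape = (3, 2, 1, 1, 1)

Row-insert the values π_1, π_2, … into P one at a time, bumping the leftmost entry strictly greater than the inserted value down to the next row. The recording tableau Q records, in position (i, j), the step at which that cell was added to P.
  Insert 8 (step 1): P = [8];  Q = [1]
  Insert 6 (step 2): P = [6] / [8];  Q = [1] / [2]
  Insert 2 (step 3): P = [2] / [6] / [8];  Q = [1] / [2] / [3]
  Insert 5 (step 4): P = [2, 5] / [6] / [8];  Q = [1, 4] / [2] / [3]
  Insert 7 (step 5): P = [2, 5, 7] / [6] / [8];  Q = [1, 4, 5] / [2] / [3]
  Insert 3 (step 6): P = [2, 3, 7] / [5] / [6] / [8];  Q = [1, 4, 5] / [2] / [3] / [6]
  Insert 1 (step 7): P = [1, 3, 7] / [2] / [5] / [6] / [8];  Q = [1, 4, 5] / [2] / [3] / [6] / [7]
  Insert 4 (step 8): P = [1, 3, 4] / [2, 7] / [5] / [6] / [8];  Q = [1, 4, 5] / [2, 8] / [3] / [6] / [7]
Final shape: (3, 2, 1, 1, 1).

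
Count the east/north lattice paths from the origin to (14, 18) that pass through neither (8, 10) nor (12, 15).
Number of paths = 221326806

Inclusion–exclusion. Total paths: C(32, 14) = 471435600. Through P₁: C(18, 8)·C(14, 6) = 131405274. Through P₂: C(27, 12)·C(5, 2) = 173838600. Since P₁ is strictly southwest of P₂, a monotone path through both must visit P₁ then P₂; paths through both = C(18, 8)·C(9, 4)·C(5, 2) = 55135080. Avoid both = 471435600 − 131405274 − 173838600 + 55135080 = 221326806.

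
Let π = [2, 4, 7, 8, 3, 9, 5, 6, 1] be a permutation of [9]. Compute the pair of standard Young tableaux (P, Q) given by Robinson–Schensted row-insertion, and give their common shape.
P = [1, 3, 5, 6, 9] / [2, 7, 8] / [4];  Q = [1, 2, 3, 4, 6] / [5, 7, 8] / [9];  common shape = (5, 3, 1)

Row-insert the values π_1, π_2, … into P one at a time, bumping the leftmost entry strictly greater than the inserted value down to the next row. The recording tableau Q records, in position (i, j), the step at which that cell was added to P.
  Insert 2 (step 1): P = [2];  Q = [1]
  Insert 4 (step 2): P = [2, 4];  Q = [1, 2]
  Insert 7 (step 3): P = [2, 4, 7];  Q = [1, 2, 3]
  Insert 8 (step 4): P = [2, 4, 7, 8];  Q = [1, 2, 3, 4]
  Insert 3 (step 5): P = [2, 3, 7, 8] / [4];  Q = [1, 2, 3, 4] / [5]
  Insert 9 (step 6): P = [2, 3, 7, 8, 9] / [4];  Q = [1, 2, 3, 4, 6] / [5]
  Insert 5 (step 7): P = [2, 3, 5, 8, 9] / [4, 7];  Q = [1, 2, 3, 4, 6] / [5, 7]
  Insert 6 (step 8): P = [2, 3, 5, 6, 9] / [4, 7, 8];  Q = [1, 2, 3, 4, 6] / [5, 7, 8]
  Insert 1 (step 9): P = [1, 3, 5, 6, 9] / [2, 7, 8] / [4];  Q = [1, 2, 3, 4, 6] / [5, 7, 8] / [9]
Final shape: (5, 3, 1).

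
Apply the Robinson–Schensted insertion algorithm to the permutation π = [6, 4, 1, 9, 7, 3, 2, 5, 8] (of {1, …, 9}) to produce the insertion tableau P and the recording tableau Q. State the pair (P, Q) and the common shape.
P = [1, 2, 5, 8] / [3, 7] / [4, 9] / [6];  Q = [1, 4, 8, 9] / [2, 5] / [3, 6] / [7];  common shape = (4, 2, 2, 1)

Row-insert the values π_1, π_2, … into P one at a time, bumping the leftmost entry strictly greater than the inserted value down to the next row. The recording tableau Q records, in position (i, j), the step at which that cell was added to P.
  Insert 6 (step 1): P = [6];  Q = [1]
  Insert 4 (step 2): P = [4] / [6];  Q = [1] / [2]
  Insert 1 (step 3): P = [1] / [4] / [6];  Q = [1] / [2] / [3]
  Insert 9 (step 4): P = [1, 9] / [4] / [6];  Q = [1, 4] / [2] / [3]
  Insert 7 (step 5): P = [1, 7] / [4, 9] / [6];  Q = [1, 4] / [2, 5] / [3]
  Insert 3 (step 6): P = [1, 3] / [4, 7] / [6, 9];  Q = [1, 4] / [2, 5] / [3, 6]
  Insert 2 (step 7): P = [1, 2] / [3, 7] / [4, 9] / [6];  Q = [1, 4] / [2, 5] / [3, 6] / [7]
  Insert 5 (step 8): P = [1, 2, 5] / [3, 7] / [4, 9] / [6];  Q = [1, 4, 8] / [2, 5] / [3, 6] / [7]
  Insert 8 (step 9): P = [1, 2, 5, 8] / [3, 7] / [4, 9] / [6];  Q = [1, 4, 8, 9] / [2, 5] / [3, 6] / [7]
Final shape: (4, 2, 2, 1).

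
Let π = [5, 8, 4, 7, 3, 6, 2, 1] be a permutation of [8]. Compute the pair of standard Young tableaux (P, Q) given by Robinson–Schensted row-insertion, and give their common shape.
P = [1, 6] / [2, 7] / [3, 8] / [4] / [5];  Q = [1, 2] / [3, 4] / [5, 6] / [7] / [8];  common shape = (2, 2, 2, 1, 1)

Row-insert the values π_1, π_2, … into P one at a time, bumping the leftmost entry strictly greater than the inserted value down to the next row. The recording tableau Q records, in position (i, j), the step at which that cell was added to P.
  Insert 5 (step 1): P = [5];  Q = [1]
  Insert 8 (step 2): P = [5, 8];  Q = [1, 2]
  Insert 4 (step 3): P = [4, 8] / [5];  Q = [1, 2] / [3]
  Insert 7 (step 4): P = [4, 7] / [5, 8];  Q = [1, 2] / [3, 4]
  Insert 3 (step 5): P = [3, 7] / [4, 8] / [5];  Q = [1, 2] / [3, 4] / [5]
  Insert 6 (step 6): P = [3, 6] / [4, 7] / [5, 8];  Q = [1, 2] / [3, 4] / [5, 6]
  Insert 2 (step 7): P = [2, 6] / [3, 7] / [4, 8] / [5];  Q = [1, 2] / [3, 4] / [5, 6] / [7]
  Insert 1 (step 8): P = [1, 6] / [2, 7] / [3, 8] / [4] / [5];  Q = [1, 2] / [3, 4] / [5, 6] / [7] / [8]
Final shape: (2, 2, 2, 1, 1).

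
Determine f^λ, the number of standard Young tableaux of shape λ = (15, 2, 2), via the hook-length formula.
# SYT of shape (15, 2, 2) = 5985

Hook-length formula: f^λ = n! / Π hook(c), product over all cells c of the Young diagram. For λ = (15, 2, 2), n = 19 boxes. Hook lengths by row (left-to-right, top-to-bottom): [17, 16, 13, 12, 11, 10, 9, 8, 7, 6, 5, 4, 3, 2, 1]; [3, 2]; [2, 1]. Product of hooks = 20324995891200. So f^λ = 19! / 20324995891200 = 121645100408832000 / 20324995891200 = 5985.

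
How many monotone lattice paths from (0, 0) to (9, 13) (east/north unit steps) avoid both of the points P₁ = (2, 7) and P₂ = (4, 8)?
Number of paths = 338120

Inclusion–exclusion. Total paths: C(22, 9) = 497420. Through P₁: C(9, 2)·C(13, 7) = 61776. Through P₂: C(12, 4)·C(10, 5) = 124740. Since P₁ is strictly southwest of P₂, a monotone path through both must visit P₁ then P₂; paths through both = C(9, 2)·C(3, 2)·C(10, 5) = 27216. Avoid both = 497420 − 61776 − 124740 + 27216 = 338120.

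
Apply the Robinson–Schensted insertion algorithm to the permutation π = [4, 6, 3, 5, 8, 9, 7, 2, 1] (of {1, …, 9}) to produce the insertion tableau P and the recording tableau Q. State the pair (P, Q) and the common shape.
P = [1, 5, 7, 9] / [2, 6, 8] / [3] / [4];  Q = [1, 2, 5, 6] / [3, 4, 7] / [8] / [9];  common shape = (4, 3, 1, 1)

Row-insert the values π_1, π_2, … into P one at a time, bumping the leftmost entry strictly greater than the inserted value down to the next row. The recording tableau Q records, in position (i, j), the step at which that cell was added to P.
  Insert 4 (step 1): P = [4];  Q = [1]
  Insert 6 (step 2): P = [4, 6];  Q = [1, 2]
  Insert 3 (step 3): P = [3, 6] / [4];  Q = [1, 2] / [3]
  Insert 5 (step 4): P = [3, 5] / [4, 6];  Q = [1, 2] / [3, 4]
  Insert 8 (step 5): P = [3, 5, 8] / [4, 6];  Q = [1, 2, 5] / [3, 4]
  Insert 9 (step 6): P = [3, 5, 8, 9] / [4, 6];  Q = [1, 2, 5, 6] / [3, 4]
  Insert 7 (step 7): P = [3, 5, 7, 9] / [4, 6, 8];  Q = [1, 2, 5, 6] / [3, 4, 7]
  Insert 2 (step 8): P = [2, 5, 7, 9] / [3, 6, 8] / [4];  Q = [1, 2, 5, 6] / [3, 4, 7] / [8]
  Insert 1 (step 9): P = [1, 5, 7, 9] / [2, 6, 8] / [3] / [4];  Q = [1, 2, 5, 6] / [3, 4, 7] / [8] / [9]
Final shape: (4, 3, 1, 1).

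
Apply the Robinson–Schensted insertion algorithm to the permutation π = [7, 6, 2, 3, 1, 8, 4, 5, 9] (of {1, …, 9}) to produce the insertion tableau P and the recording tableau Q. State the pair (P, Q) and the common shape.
P = [1, 3, 4, 5, 9] / [2, 8] / [6] / [7];  Q = [1, 4, 6, 8, 9] / [2, 7] / [3] / [5];  common shape = (5, 2, 1, 1)

Row-insert the values π_1, π_2, … into P one at a time, bumping the leftmost entry strictly greater than the inserted value down to the next row. The recording tableau Q records, in position (i, j), the step at which that cell was added to P.
  Insert 7 (step 1): P = [7];  Q = [1]
  Insert 6 (step 2): P = [6] / [7];  Q = [1] / [2]
  Insert 2 (step 3): P = [2] / [6] / [7];  Q = [1] / [2] / [3]
  Insert 3 (step 4): P = [2, 3] / [6] / [7];  Q = [1, 4] / [2] / [3]
  Insert 1 (step 5): P = [1, 3] / [2] / [6] / [7];  Q = [1, 4] / [2] / [3] / [5]
  Insert 8 (step 6): P = [1, 3, 8] / [2] / [6] / [7];  Q = [1, 4, 6] / [2] / [3] / [5]
  Insert 4 (step 7): P = [1, 3, 4] / [2, 8] / [6] / [7];  Q = [1, 4, 6] / [2, 7] / [3] / [5]
  Insert 5 (step 8): P = [1, 3, 4, 5] / [2, 8] / [6] / [7];  Q = [1, 4, 6, 8] / [2, 7] / [3] / [5]
  Insert 9 (step 9): P = [1, 3, 4, 5, 9] / [2, 8] / [6] / [7];  Q = [1, 4, 6, 8, 9] / [2, 7] / [3] / [5]
Final shape: (5, 2, 1, 1).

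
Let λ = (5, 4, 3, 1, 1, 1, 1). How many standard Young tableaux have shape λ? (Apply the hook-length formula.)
# SYT of shape (5, 4, 3, 1, 1, 1, 1) = 582400

Hook-length formula: f^λ = n! / Π hook(c), product over all cells c of the Young diagram. For λ = (5, 4, 3, 1, 1, 1, 1), n = 16 boxes. Hook lengths by row (left-to-right, top-to-bottom): [11, 6, 5, 3, 1]; [9, 4, 3, 1]; [7, 2, 1]; [4]; [3]; [2]; [1]. Product of hooks = 35925120. So f^λ = 16! / 35925120 = 20922789888000 / 35925120 = 582400.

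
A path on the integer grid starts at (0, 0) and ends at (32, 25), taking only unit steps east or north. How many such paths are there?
Number of paths = 9929472283517787

A monotone lattice path from (0, 0) to (32, 25) consists of 32 east steps and 25 north steps in some order, so it is determined by which 32 of the 57 steps are east. The count is C(57, 32) = 9929472283517787.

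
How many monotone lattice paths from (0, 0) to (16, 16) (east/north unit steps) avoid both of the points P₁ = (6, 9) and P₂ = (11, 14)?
Number of paths = 436624210

Inclusion–exclusion. Total paths: C(32, 16) = 601080390. Through P₁: C(15, 6)·C(17, 10) = 97337240. Through P₂: C(25, 11)·C(7, 5) = 93605400. Since P₁ is strictly southwest of P₂, a monotone path through both must visit P₁ then P₂; paths through both = C(15, 6)·C(10, 5)·C(7, 5) = 26486460. Avoid both = 601080390 − 97337240 − 93605400 + 26486460 = 436624210.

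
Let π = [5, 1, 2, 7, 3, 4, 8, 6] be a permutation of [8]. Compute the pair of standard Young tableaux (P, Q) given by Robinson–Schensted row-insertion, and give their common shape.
P = [1, 2, 3, 4, 6] / [5, 7, 8];  Q = [1, 3, 4, 6, 7] / [2, 5, 8];  common shape = (5, 3)

Row-insert the values π_1, π_2, … into P one at a time, bumping the leftmost entry strictly greater than the inserted value down to the next row. The recording tableau Q records, in position (i, j), the step at which that cell was added to P.
  Insert 5 (step 1): P = [5];  Q = [1]
  Insert 1 (step 2): P = [1] / [5];  Q = [1] / [2]
  Insert 2 (step 3): P = [1, 2] / [5];  Q = [1, 3] / [2]
  Insert 7 (step 4): P = [1, 2, 7] / [5];  Q = [1, 3, 4] / [2]
  Insert 3 (step 5): P = [1, 2, 3] / [5, 7];  Q = [1, 3, 4] / [2, 5]
  Insert 4 (step 6): P = [1, 2, 3, 4] / [5, 7];  Q = [1, 3, 4, 6] / [2, 5]
  Insert 8 (step 7): P = [1, 2, 3, 4, 8] / [5, 7];  Q = [1, 3, 4, 6, 7] / [2, 5]
  Insert 6 (step 8): P = [1, 2, 3, 4, 6] / [5, 7, 8];  Q = [1, 3, 4, 6, 7] / [2, 5, 8]
Final shape: (5, 3).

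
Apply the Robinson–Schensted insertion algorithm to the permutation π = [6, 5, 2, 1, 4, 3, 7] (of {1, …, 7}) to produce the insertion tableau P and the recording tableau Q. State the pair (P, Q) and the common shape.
P = [1, 3, 7] / [2, 4] / [5] / [6];  Q = [1, 5, 7] / [2, 6] / [3] / [4];  common shape = (3, 2, 1, 1)

Row-insert the values π_1, π_2, … into P one at a time, bumping the leftmost entry strictly greater than the inserted value down to the next row. The recording tableau Q records, in position (i, j), the step at which that cell was added to P.
  Insert 6 (step 1): P = [6];  Q = [1]
  Insert 5 (step 2): P = [5] / [6];  Q = [1] / [2]
  Insert 2 (step 3): P = [2] / [5] / [6];  Q = [1] / [2] / [3]
  Insert 1 (step 4): P = [1] / [2] / [5] / [6];  Q = [1] / [2] / [3] / [4]
  Insert 4 (step 5): P = [1, 4] / [2] / [5] / [6];  Q = [1, 5] / [2] / [3] / [4]
  Insert 3 (step 6): P = [1, 3] / [2, 4] / [5] / [6];  Q = [1, 5] / [2, 6] / [3] / [4]
  Insert 7 (step 7): P = [1, 3, 7] / [2, 4] / [5] / [6];  Q = [1, 5, 7] / [2, 6] / [3] / [4]
Final shape: (3, 2, 1, 1).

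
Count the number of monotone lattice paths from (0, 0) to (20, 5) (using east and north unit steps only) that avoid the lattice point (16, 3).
Number of paths = 38595

Total paths from (0, 0) to (20, 5): C(25, 20) = 53130. Paths through (16, 3): (paths (0, 0) → (16, 3)) × (paths (16, 3) → (20, 5)) = C(19, 16) · C(6, 4) = 969 · 15 = 14535. Avoidance count = 53130 − 14535 = 38595.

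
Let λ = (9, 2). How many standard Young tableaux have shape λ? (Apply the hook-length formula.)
# SYT of shape (9, 2) = 44

Hook-length formula: f^λ = n! / Π hook(c), product over all cells c of the Young diagram. For λ = (9, 2), n = 11 boxes. Hook lengths by row (left-to-right, top-to-bottom): [10, 9, 7, 6, 5, 4, 3, 2, 1]; [2, 1]. Product of hooks = 907200. So f^λ = 11! / 907200 = 39916800 / 907200 = 44.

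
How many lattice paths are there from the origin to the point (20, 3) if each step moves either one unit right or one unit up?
Number of paths = 1771

A monotone lattice path from (0, 0) to (20, 3) consists of 20 east steps and 3 north steps in some order, so it is determined by which 20 of the 23 steps are east. The count is C(23, 20) = 1771.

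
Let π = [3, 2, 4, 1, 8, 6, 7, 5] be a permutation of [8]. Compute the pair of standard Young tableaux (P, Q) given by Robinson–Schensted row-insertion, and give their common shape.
P = [1, 4, 5, 7] / [2, 6] / [3, 8];  Q = [1, 3, 5, 7] / [2, 6] / [4, 8];  common shape = (4, 2, 2)

Row-insert the values π_1, π_2, … into P one at a time, bumping the leftmost entry strictly greater than the inserted value down to the next row. The recording tableau Q records, in position (i, j), the step at which that cell was added to P.
  Insert 3 (step 1): P = [3];  Q = [1]
  Insert 2 (step 2): P = [2] / [3];  Q = [1] / [2]
  Insert 4 (step 3): P = [2, 4] / [3];  Q = [1, 3] / [2]
  Insert 1 (step 4): P = [1, 4] / [2] / [3];  Q = [1, 3] / [2] / [4]
  Insert 8 (step 5): P = [1, 4, 8] / [2] / [3];  Q = [1, 3, 5] / [2] / [4]
  Insert 6 (step 6): P = [1, 4, 6] / [2, 8] / [3];  Q = [1, 3, 5] / [2, 6] / [4]
  Insert 7 (step 7): P = [1, 4, 6, 7] / [2, 8] / [3];  Q = [1, 3, 5, 7] / [2, 6] / [4]
  Insert 5 (step 8): P = [1, 4, 5, 7] / [2, 6] / [3, 8];  Q = [1, 3, 5, 7] / [2, 6] / [4, 8]
Final shape: (4, 2, 2).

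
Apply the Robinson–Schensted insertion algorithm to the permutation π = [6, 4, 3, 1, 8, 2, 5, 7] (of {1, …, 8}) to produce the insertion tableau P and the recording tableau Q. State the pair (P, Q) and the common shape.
P = [1, 2, 5, 7] / [3, 8] / [4] / [6];  Q = [1, 5, 7, 8] / [2, 6] / [3] / [4];  common shape = (4, 2, 1, 1)

Row-insert the values π_1, π_2, … into P one at a time, bumping the leftmost entry strictly greater than the inserted value down to the next row. The recording tableau Q records, in position (i, j), the step at which that cell was added to P.
  Insert 6 (step 1): P = [6];  Q = [1]
  Insert 4 (step 2): P = [4] / [6];  Q = [1] / [2]
  Insert 3 (step 3): P = [3] / [4] / [6];  Q = [1] / [2] / [3]
  Insert 1 (step 4): P = [1] / [3] / [4] / [6];  Q = [1] / [2] / [3] / [4]
  Insert 8 (step 5): P = [1, 8] / [3] / [4] / [6];  Q = [1, 5] / [2] / [3] / [4]
  Insert 2 (step 6): P = [1, 2] / [3, 8] / [4] / [6];  Q = [1, 5] / [2, 6] / [3] / [4]
  Insert 5 (step 7): P = [1, 2, 5] / [3, 8] / [4] / [6];  Q = [1, 5, 7] / [2, 6] / [3] / [4]
  Insert 7 (step 8): P = [1, 2, 5, 7] / [3, 8] / [4] / [6];  Q = [1, 5, 7, 8] / [2, 6] / [3] / [4]
Final shape: (4, 2, 1, 1).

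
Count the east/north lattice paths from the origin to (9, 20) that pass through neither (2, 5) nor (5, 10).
Number of paths = 4604754

Inclusion–exclusion. Total paths: C(29, 9) = 10015005. Through P₁: C(7, 2)·C(22, 7) = 3581424. Through P₂: C(15, 5)·C(14, 4) = 3006003. Since P₁ is strictly southwest of P₂, a monotone path through both must visit P₁ then P₂; paths through both = C(7, 2)·C(8, 3)·C(14, 4) = 1177176. Avoid both = 10015005 − 3581424 − 3006003 + 1177176 = 4604754.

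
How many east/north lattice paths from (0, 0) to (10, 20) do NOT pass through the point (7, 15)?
Number of paths = 20494551

Total paths from (0, 0) to (10, 20): C(30, 10) = 30045015. Paths through (7, 15): (paths (0, 0) → (7, 15)) × (paths (7, 15) → (10, 20)) = C(22, 7) · C(8, 3) = 170544 · 56 = 9550464. Avoidance count = 30045015 − 9550464 = 20494551.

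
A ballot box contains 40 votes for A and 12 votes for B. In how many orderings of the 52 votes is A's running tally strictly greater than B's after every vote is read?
Strict-lead orderings = 111127372930

Total orderings of the 52 votes with 40 for A: C(52, 40) = 206379406870. By the Bertrand ballot formula (Cycle Lemma / reflection principle), the number of orderings in which A is strictly ahead of B throughout is (p − q)/(p + q) · C(p + q, p) = (40 − 12)/(40 + 12) · 206379406870 = 111127372930.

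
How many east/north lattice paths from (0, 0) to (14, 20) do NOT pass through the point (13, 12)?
Number of paths = 1345172940

Total paths from (0, 0) to (14, 20): C(34, 14) = 1391975640. Paths through (13, 12): (paths (0, 0) → (13, 12)) × (paths (13, 12) → (14, 20)) = C(25, 13) · C(9, 1) = 5200300 · 9 = 46802700. Avoidance count = 1391975640 − 46802700 = 1345172940.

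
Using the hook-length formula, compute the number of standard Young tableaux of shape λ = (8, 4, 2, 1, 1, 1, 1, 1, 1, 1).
# SYT of shape (8, 4, 2, 1, 1, 1, 1, 1, 1, 1) = 76076000

Hook-length formula: f^λ = n! / Π hook(c), product over all cells c of the Young diagram. For λ = (8, 4, 2, 1, 1, 1, 1, 1, 1, 1), n = 21 boxes. Hook lengths by row (left-to-right, top-to-bottom): [17, 9, 7, 6, 4, 3, 2, 1]; [12, 4, 2, 1]; [9, 1]; [7]; [6]; [5]; [4]; [3]; [2]; [1]. Product of hooks = 671577661440. So f^λ = 21! / 671577661440 = 51090942171709440000 / 671577661440 = 76076000.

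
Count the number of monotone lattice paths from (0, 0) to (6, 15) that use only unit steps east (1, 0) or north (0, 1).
Number of paths = 54264

A monotone lattice path from (0, 0) to (6, 15) consists of 6 east steps and 15 north steps in some order, so it is determined by which 6 of the 21 steps are east. The count is C(21, 6) = 54264.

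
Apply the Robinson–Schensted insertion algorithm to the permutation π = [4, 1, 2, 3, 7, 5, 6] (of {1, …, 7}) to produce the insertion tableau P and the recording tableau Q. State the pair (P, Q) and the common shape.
P = [1, 2, 3, 5, 6] / [4, 7];  Q = [1, 3, 4, 5, 7] / [2, 6];  common shape = (5, 2)

Row-insert the values π_1, π_2, … into P one at a time, bumping the leftmost entry strictly greater than the inserted value down to the next row. The recording tableau Q records, in position (i, j), the step at which that cell was added to P.
  Insert 4 (step 1): P = [4];  Q = [1]
  Insert 1 (step 2): P = [1] / [4];  Q = [1] / [2]
  Insert 2 (step 3): P = [1, 2] / [4];  Q = [1, 3] / [2]
  Insert 3 (step 4): P = [1, 2, 3] / [4];  Q = [1, 3, 4] / [2]
  Insert 7 (step 5): P = [1, 2, 3, 7] / [4];  Q = [1, 3, 4, 5] / [2]
  Insert 5 (step 6): P = [1, 2, 3, 5] / [4, 7];  Q = [1, 3, 4, 5] / [2, 6]
  Insert 6 (step 7): P = [1, 2, 3, 5, 6] / [4, 7];  Q = [1, 3, 4, 5, 7] / [2, 6]
Final shape: (5, 2).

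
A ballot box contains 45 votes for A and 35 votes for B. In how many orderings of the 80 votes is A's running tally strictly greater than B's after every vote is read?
Strict-lead orderings = 7237577480931700810180

Total orderings of the 80 votes with 45 for A: C(80, 45) = 57900619847453606481440. By the Bertrand ballot formula (Cycle Lemma / reflection principle), the number of orderings in which A is strictly ahead of B throughout is (p − q)/(p + q) · C(p + q, p) = (45 − 35)/(45 + 35) · 57900619847453606481440 = 7237577480931700810180.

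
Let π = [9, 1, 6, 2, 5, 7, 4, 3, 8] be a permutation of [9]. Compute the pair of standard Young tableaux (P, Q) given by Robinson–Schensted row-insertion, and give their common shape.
P = [1, 2, 3, 7, 8] / [4] / [5] / [6] / [9];  Q = [1, 3, 5, 6, 9] / [2] / [4] / [7] / [8];  common shape = (5, 1, 1, 1, 1)

Row-insert the values π_1, π_2, … into P one at a time, bumping the leftmost entry strictly greater than the inserted value down to the next row. The recording tableau Q records, in position (i, j), the step at which that cell was added to P.
  Insert 9 (step 1): P = [9];  Q = [1]
  Insert 1 (step 2): P = [1] / [9];  Q = [1] / [2]
  Insert 6 (step 3): P = [1, 6] / [9];  Q = [1, 3] / [2]
  Insert 2 (step 4): P = [1, 2] / [6] / [9];  Q = [1, 3] / [2] / [4]
  Insert 5 (step 5): P = [1, 2, 5] / [6] / [9];  Q = [1, 3, 5] / [2] / [4]
  Insert 7 (step 6): P = [1, 2, 5, 7] / [6] / [9];  Q = [1, 3, 5, 6] / [2] / [4]
  Insert 4 (step 7): P = [1, 2, 4, 7] / [5] / [6] / [9];  Q = [1, 3, 5, 6] / [2] / [4] / [7]
  Insert 3 (step 8): P = [1, 2, 3, 7] / [4] / [5] / [6] / [9];  Q = [1, 3, 5, 6] / [2] / [4] / [7] / [8]
  Insert 8 (step 9): P = [1, 2, 3, 7, 8] / [4] / [5] / [6] / [9];  Q = [1, 3, 5, 6, 9] / [2] / [4] / [7] / [8]
Final shape: (5, 1, 1, 1, 1).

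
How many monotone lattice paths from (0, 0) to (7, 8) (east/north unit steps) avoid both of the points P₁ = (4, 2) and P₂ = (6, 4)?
Number of paths = 4575

Inclusion–exclusion. Total paths: C(15, 7) = 6435. Through P₁: C(6, 4)·C(9, 3) = 1260. Through P₂: C(10, 6)·C(5, 1) = 1050. Since P₁ is strictly southwest of P₂, a monotone path through both must visit P₁ then P₂; paths through both = C(6, 4)·C(4, 2)·C(5, 1) = 450. Avoid both = 6435 − 1260 − 1050 + 450 = 4575.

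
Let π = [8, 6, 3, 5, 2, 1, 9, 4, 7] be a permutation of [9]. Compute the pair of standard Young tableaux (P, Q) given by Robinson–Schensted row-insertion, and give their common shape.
P = [1, 4, 7] / [2, 5, 9] / [3] / [6] / [8];  Q = [1, 4, 7] / [2, 8, 9] / [3] / [5] / [6];  common shape = (3, 3, 1, 1, 1)

Row-insert the values π_1, π_2, … into P one at a time, bumping the leftmost entry strictly greater than the inserted value down to the next row. The recording tableau Q records, in position (i, j), the step at which that cell was added to P.
  Insert 8 (step 1): P = [8];  Q = [1]
  Insert 6 (step 2): P = [6] / [8];  Q = [1] / [2]
  Insert 3 (step 3): P = [3] / [6] / [8];  Q = [1] / [2] / [3]
  Insert 5 (step 4): P = [3, 5] / [6] / [8];  Q = [1, 4] / [2] / [3]
  Insert 2 (step 5): P = [2, 5] / [3] / [6] / [8];  Q = [1, 4] / [2] / [3] / [5]
  Insert 1 (step 6): P = [1, 5] / [2] / [3] / [6] / [8];  Q = [1, 4] / [2] / [3] / [5] / [6]
  Insert 9 (step 7): P = [1, 5, 9] / [2] / [3] / [6] / [8];  Q = [1, 4, 7] / [2] / [3] / [5] / [6]
  Insert 4 (step 8): P = [1, 4, 9] / [2, 5] / [3] / [6] / [8];  Q = [1, 4, 7] / [2, 8] / [3] / [5] / [6]
  Insert 7 (step 9): P = [1, 4, 7] / [2, 5, 9] / [3] / [6] / [8];  Q = [1, 4, 7] / [2, 8, 9] / [3] / [5] / [6]
Final shape: (3, 3, 1, 1, 1).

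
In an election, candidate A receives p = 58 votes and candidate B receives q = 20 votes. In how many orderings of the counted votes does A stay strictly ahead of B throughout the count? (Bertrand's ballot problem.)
Strict-lead orderings = 964724779800352340

Total orderings of the 78 votes with 58 for A: C(78, 58) = 1980224548011249540. By the Bertrand ballot formula (Cycle Lemma / reflection principle), the number of orderings in which A is strictly ahead of B throughout is (p − q)/(p + q) · C(p + q, p) = (58 − 20)/(58 + 20) · 1980224548011249540 = 964724779800352340.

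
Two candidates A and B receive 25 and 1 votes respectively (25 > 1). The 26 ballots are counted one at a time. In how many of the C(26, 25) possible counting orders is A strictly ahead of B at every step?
Strict-lead orderings = 24

Total orderings of the 26 votes with 25 for A: C(26, 25) = 26. By the Bertrand ballot formula (Cycle Lemma / reflection principle), the number of orderings in which A is strictly ahead of B throughout is (p − q)/(p + q) · C(p + q, p) = (25 − 1)/(25 + 1) · 26 = 24.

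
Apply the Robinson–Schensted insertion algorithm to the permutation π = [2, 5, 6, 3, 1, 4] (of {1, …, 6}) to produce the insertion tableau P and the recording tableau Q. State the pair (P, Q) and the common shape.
P = [1, 3, 4] / [2, 6] / [5];  Q = [1, 2, 3] / [4, 6] / [5];  common shape = (3, 2, 1)

Row-insert the values π_1, π_2, … into P one at a time, bumping the leftmost entry strictly greater than the inserted value down to the next row. The recording tableau Q records, in position (i, j), the step at which that cell was added to P.
  Insert 2 (step 1): P = [2];  Q = [1]
  Insert 5 (step 2): P = [2, 5];  Q = [1, 2]
  Insert 6 (step 3): P = [2, 5, 6];  Q = [1, 2, 3]
  Insert 3 (step 4): P = [2, 3, 6] / [5];  Q = [1, 2, 3] / [4]
  Insert 1 (step 5): P = [1, 3, 6] / [2] / [5];  Q = [1, 2, 3] / [4] / [5]
  Insert 4 (step 6): P = [1, 3, 4] / [2, 6] / [5];  Q = [1, 2, 3] / [4, 6] / [5]
Final shape: (3, 2, 1).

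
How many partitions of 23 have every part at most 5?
p(23, parts ≤ 5) = 291

Use the recurrence p(n, m) = p(n, m−1) + p(n−m, m): either the largest part is < m (count p(n, m−1)) or the largest part is exactly m (remove one copy of m, count p(n−m, m)). With p(0, ·) = 1 this gives p(23, parts ≤ 5) = 291. (By conjugating Young diagrams, this also counts partitions of 23 into at most 5 parts.)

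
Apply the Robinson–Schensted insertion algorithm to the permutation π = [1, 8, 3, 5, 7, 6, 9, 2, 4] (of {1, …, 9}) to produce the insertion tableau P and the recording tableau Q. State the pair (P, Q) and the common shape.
P = [1, 2, 4, 6, 9] / [3, 5] / [7] / [8];  Q = [1, 2, 4, 5, 7] / [3, 9] / [6] / [8];  common shape = (5, 2, 1, 1)

Row-insert the values π_1, π_2, … into P one at a time, bumping the leftmost entry strictly greater than the inserted value down to the next row. The recording tableau Q records, in position (i, j), the step at which that cell was added to P.
  Insert 1 (step 1): P = [1];  Q = [1]
  Insert 8 (step 2): P = [1, 8];  Q = [1, 2]
  Insert 3 (step 3): P = [1, 3] / [8];  Q = [1, 2] / [3]
  Insert 5 (step 4): P = [1, 3, 5] / [8];  Q = [1, 2, 4] / [3]
  Insert 7 (step 5): P = [1, 3, 5, 7] / [8];  Q = [1, 2, 4, 5] / [3]
  Insert 6 (step 6): P = [1, 3, 5, 6] / [7] / [8];  Q = [1, 2, 4, 5] / [3] / [6]
  Insert 9 (step 7): P = [1, 3, 5, 6, 9] / [7] / [8];  Q = [1, 2, 4, 5, 7] / [3] / [6]
  Insert 2 (step 8): P = [1, 2, 5, 6, 9] / [3] / [7] / [8];  Q = [1, 2, 4, 5, 7] / [3] / [6] / [8]
  Insert 4 (step 9): P = [1, 2, 4, 6, 9] / [3, 5] / [7] / [8];  Q = [1, 2, 4, 5, 7] / [3, 9] / [6] / [8]
Final shape: (5, 2, 1, 1).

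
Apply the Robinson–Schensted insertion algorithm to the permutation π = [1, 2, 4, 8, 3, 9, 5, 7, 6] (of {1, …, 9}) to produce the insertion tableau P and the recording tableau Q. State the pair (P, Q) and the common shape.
P = [1, 2, 3, 5, 6] / [4, 7, 9] / [8];  Q = [1, 2, 3, 4, 6] / [5, 7, 8] / [9];  common shape = (5, 3, 1)

Row-insert the values π_1, π_2, … into P one at a time, bumping the leftmost entry strictly greater than the inserted value down to the next row. The recording tableau Q records, in position (i, j), the step at which that cell was added to P.
  Insert 1 (step 1): P = [1];  Q = [1]
  Insert 2 (step 2): P = [1, 2];  Q = [1, 2]
  Insert 4 (step 3): P = [1, 2, 4];  Q = [1, 2, 3]
  Insert 8 (step 4): P = [1, 2, 4, 8];  Q = [1, 2, 3, 4]
  Insert 3 (step 5): P = [1, 2, 3, 8] / [4];  Q = [1, 2, 3, 4] / [5]
  Insert 9 (step 6): P = [1, 2, 3, 8, 9] / [4];  Q = [1, 2, 3, 4, 6] / [5]
  Insert 5 (step 7): P = [1, 2, 3, 5, 9] / [4, 8];  Q = [1, 2, 3, 4, 6] / [5, 7]
  Insert 7 (step 8): P = [1, 2, 3, 5, 7] / [4, 8, 9];  Q = [1, 2, 3, 4, 6] / [5, 7, 8]
  Insert 6 (step 9): P = [1, 2, 3, 5, 6] / [4, 7, 9] / [8];  Q = [1, 2, 3, 4, 6] / [5, 7, 8] / [9]
Final shape: (5, 3, 1).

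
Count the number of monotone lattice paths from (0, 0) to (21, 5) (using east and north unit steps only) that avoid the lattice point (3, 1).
Number of paths = 36520

Total paths from (0, 0) to (21, 5): C(26, 21) = 65780. Paths through (3, 1): (paths (0, 0) → (3, 1)) × (paths (3, 1) → (21, 5)) = C(4, 3) · C(22, 18) = 4 · 7315 = 29260. Avoidance count = 65780 − 29260 = 36520.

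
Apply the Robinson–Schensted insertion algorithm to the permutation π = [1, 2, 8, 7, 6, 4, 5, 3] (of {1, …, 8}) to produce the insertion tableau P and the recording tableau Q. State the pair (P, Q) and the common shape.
P = [1, 2, 3, 5] / [4] / [6] / [7] / [8];  Q = [1, 2, 3, 7] / [4] / [5] / [6] / [8];  common shape = (4, 1, 1, 1, 1)

Row-insert the values π_1, π_2, … into P one at a time, bumping the leftmost entry strictly greater than the inserted value down to the next row. The recording tableau Q records, in position (i, j), the step at which that cell was added to P.
  Insert 1 (step 1): P = [1];  Q = [1]
  Insert 2 (step 2): P = [1, 2];  Q = [1, 2]
  Insert 8 (step 3): P = [1, 2, 8];  Q = [1, 2, 3]
  Insert 7 (step 4): P = [1, 2, 7] / [8];  Q = [1, 2, 3] / [4]
  Insert 6 (step 5): P = [1, 2, 6] / [7] / [8];  Q = [1, 2, 3] / [4] / [5]
  Insert 4 (step 6): P = [1, 2, 4] / [6] / [7] / [8];  Q = [1, 2, 3] / [4] / [5] / [6]
  Insert 5 (step 7): P = [1, 2, 4, 5] / [6] / [7] / [8];  Q = [1, 2, 3, 7] / [4] / [5] / [6]
  Insert 3 (step 8): P = [1, 2, 3, 5] / [4] / [6] / [7] / [8];  Q = [1, 2, 3, 7] / [4] / [5] / [6] / [8]
Final shape: (4, 1, 1, 1, 1).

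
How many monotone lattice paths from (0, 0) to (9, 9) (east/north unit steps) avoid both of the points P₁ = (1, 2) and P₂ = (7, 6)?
Number of paths = 18455

Inclusion–exclusion. Total paths: C(18, 9) = 48620. Through P₁: C(3, 1)·C(15, 8) = 19305. Through P₂: C(13, 7)·C(5, 2) = 17160. Since P₁ is strictly southwest of P₂, a monotone path through both must visit P₁ then P₂; paths through both = C(3, 1)·C(10, 6)·C(5, 2) = 6300. Avoid both = 48620 − 19305 − 17160 + 6300 = 18455.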